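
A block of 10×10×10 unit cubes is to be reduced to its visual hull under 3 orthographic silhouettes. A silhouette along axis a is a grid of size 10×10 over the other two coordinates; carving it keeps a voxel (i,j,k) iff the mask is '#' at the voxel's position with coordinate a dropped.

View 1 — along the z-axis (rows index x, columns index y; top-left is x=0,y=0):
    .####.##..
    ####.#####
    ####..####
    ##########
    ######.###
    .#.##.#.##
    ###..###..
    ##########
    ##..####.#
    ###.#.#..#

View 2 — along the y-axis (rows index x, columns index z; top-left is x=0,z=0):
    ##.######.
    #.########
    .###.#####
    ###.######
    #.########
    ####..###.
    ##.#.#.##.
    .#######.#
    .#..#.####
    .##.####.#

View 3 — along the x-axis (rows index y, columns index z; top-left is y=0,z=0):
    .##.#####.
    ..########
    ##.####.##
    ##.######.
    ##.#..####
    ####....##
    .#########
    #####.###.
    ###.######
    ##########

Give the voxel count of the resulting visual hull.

initial block: 10^3 = 1000
V1 z: intersect with XY mask (77 set) -- 770 left
V2 y: intersect with XZ mask (77 set) -- 606 left
V3 x: intersect with YZ mask (80 set) -- 491 left

|visual hull| = 491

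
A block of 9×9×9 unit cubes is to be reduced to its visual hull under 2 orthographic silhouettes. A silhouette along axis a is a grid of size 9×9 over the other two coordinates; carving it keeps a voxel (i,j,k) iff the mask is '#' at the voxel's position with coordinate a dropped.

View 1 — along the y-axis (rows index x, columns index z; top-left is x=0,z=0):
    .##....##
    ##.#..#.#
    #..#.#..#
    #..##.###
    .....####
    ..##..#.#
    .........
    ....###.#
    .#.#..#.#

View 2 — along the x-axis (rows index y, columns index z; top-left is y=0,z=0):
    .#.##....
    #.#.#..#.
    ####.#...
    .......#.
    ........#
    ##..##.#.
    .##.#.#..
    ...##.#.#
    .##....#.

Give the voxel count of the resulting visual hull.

|visual hull| = 103

initial block: 9^3 = 729
after view 1 [y-axis, 35 of 81 cells solid] → remaining = 315
after view 2 [x-axis, 30 of 81 cells solid] → remaining = 103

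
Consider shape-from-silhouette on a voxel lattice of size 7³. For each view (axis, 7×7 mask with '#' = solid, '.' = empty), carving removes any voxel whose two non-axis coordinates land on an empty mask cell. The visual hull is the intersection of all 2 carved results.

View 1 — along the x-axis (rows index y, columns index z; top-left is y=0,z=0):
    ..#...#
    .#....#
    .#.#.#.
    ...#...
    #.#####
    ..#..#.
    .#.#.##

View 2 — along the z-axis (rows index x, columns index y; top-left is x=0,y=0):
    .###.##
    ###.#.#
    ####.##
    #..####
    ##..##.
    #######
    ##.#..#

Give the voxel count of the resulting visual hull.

99 voxels

initial block: 7^3 = 343
after view 1 [x-axis, 20 of 49 cells solid] → remaining = 140
after view 2 [z-axis, 36 of 49 cells solid] → remaining = 99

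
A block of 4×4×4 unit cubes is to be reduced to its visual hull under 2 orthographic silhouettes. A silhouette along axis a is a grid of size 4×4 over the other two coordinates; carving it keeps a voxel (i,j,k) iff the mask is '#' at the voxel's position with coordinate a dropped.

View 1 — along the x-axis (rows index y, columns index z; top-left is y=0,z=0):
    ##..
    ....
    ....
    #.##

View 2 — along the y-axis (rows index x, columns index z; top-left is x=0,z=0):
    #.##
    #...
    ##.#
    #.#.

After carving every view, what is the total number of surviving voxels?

remaining voxels: 13

before carving: 64 voxels (4×4×4)
  1. axis=0 (YZ plane), |mask|=5  ⇒  voxels=20
  2. axis=1 (XZ plane), |mask|=9  ⇒  voxels=13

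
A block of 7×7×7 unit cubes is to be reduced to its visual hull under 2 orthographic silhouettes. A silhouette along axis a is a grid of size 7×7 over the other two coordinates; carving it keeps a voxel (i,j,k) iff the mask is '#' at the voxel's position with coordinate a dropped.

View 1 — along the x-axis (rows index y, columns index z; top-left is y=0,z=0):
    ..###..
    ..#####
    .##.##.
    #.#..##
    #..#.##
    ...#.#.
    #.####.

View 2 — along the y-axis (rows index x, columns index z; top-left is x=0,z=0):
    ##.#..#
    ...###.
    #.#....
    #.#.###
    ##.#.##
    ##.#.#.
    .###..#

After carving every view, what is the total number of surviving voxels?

voxel count = 103

initial block: 7^3 = 343
carve view 1 (along x, YZ-mask fill 27/49): 189 voxels remain
carve view 2 (along y, XZ-mask fill 27/49): 103 voxels remain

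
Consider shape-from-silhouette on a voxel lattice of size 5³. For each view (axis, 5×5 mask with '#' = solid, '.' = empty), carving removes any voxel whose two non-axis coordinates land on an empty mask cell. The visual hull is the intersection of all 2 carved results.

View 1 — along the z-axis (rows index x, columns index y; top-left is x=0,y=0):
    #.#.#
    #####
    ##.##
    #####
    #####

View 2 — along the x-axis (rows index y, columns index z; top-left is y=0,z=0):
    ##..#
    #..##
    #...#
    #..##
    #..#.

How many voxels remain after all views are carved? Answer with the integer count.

initial block: 5^3 = 125
  1. axis=2 (XY plane), |mask|=22  ⇒  voxels=110
  2. axis=0 (YZ plane), |mask|=13  ⇒  voxels=57

voxel count = 57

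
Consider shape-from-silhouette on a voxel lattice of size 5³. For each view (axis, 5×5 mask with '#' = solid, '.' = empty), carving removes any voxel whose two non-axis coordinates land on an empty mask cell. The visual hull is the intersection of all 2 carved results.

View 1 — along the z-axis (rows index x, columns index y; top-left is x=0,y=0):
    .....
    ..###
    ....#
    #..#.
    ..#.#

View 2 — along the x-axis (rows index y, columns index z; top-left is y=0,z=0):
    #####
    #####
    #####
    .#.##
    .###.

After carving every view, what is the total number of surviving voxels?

|visual hull| = 30

initial block: 5^3 = 125
after view 1 [z-axis, 8 of 25 cells solid] → remaining = 40
after view 2 [x-axis, 21 of 25 cells solid] → remaining = 30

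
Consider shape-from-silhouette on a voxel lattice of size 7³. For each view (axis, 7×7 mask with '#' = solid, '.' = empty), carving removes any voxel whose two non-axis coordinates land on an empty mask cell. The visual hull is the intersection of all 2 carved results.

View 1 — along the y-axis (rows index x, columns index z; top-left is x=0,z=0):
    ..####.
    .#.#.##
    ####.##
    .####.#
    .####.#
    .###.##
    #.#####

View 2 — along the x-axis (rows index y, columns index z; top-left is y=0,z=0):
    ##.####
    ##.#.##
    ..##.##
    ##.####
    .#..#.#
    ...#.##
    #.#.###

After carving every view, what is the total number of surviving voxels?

remaining voxels: 163

start: 7×7×7 = 343 voxels
carve view 1 (along y, XZ-mask fill 35/49): 245 voxels remain
carve view 2 (along x, YZ-mask fill 32/49): 163 voxels remain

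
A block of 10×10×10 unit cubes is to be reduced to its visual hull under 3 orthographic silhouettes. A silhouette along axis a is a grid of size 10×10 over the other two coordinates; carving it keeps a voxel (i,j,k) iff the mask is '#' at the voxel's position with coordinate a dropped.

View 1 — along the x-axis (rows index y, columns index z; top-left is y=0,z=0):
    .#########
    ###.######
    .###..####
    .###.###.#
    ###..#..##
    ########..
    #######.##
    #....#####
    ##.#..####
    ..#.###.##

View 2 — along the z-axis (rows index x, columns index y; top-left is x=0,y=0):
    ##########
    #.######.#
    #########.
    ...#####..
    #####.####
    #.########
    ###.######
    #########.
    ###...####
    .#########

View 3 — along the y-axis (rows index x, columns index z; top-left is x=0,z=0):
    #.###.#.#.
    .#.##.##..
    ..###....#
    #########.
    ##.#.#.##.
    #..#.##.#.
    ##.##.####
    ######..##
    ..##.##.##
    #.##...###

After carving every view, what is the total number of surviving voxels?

remaining voxels: 377

before carving: 1000 voxels (10×10×10)
after view 1 [x-axis, 74 of 100 cells solid] → remaining = 740
after view 2 [z-axis, 84 of 100 cells solid] → remaining = 620
after view 3 [y-axis, 63 of 100 cells solid] → remaining = 377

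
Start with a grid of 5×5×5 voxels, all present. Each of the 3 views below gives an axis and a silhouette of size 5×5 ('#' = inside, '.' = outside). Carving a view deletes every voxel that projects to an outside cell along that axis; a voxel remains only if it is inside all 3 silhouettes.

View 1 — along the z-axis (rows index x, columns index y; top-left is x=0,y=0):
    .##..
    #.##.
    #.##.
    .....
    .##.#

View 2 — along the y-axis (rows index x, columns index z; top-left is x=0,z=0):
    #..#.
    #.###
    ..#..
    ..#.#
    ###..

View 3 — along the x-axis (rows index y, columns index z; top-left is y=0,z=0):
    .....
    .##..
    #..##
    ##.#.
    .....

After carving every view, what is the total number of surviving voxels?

|visual hull| = 10

before carving: 125 voxels (5×5×5)
[1] z-view keeps 11 columns → grid now 55
[2] y-view keeps 12 columns → grid now 28
[3] x-view keeps 8 columns → grid now 10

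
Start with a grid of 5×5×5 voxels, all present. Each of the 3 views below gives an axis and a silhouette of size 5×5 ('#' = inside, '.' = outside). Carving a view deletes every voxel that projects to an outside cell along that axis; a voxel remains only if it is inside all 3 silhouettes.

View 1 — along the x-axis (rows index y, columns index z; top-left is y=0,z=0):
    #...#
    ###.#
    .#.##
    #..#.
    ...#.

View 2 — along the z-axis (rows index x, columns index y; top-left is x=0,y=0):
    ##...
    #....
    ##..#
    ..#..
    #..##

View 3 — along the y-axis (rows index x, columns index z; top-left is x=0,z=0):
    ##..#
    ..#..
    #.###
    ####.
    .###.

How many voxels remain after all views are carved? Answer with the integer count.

initial block: 5^3 = 125
carve view 1 (along x, YZ-mask fill 12/25): 60 voxels remain
carve view 2 (along z, XY-mask fill 10/25): 23 voxels remain
carve view 3 (along y, XZ-mask fill 15/25): 15 voxels remain

15 voxels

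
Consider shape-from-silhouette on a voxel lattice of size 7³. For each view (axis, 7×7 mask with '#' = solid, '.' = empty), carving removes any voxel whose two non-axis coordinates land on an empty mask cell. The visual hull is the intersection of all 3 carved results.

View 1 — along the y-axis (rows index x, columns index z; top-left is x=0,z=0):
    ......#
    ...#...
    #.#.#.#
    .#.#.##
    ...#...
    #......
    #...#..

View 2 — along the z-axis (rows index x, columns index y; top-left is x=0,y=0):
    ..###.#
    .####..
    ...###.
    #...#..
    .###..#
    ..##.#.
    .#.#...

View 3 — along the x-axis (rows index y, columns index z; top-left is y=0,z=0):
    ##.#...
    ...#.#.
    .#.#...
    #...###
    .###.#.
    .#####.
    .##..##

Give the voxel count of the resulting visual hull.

21 voxels

before carving: 343 voxels (7×7×7)
[1] y-view keeps 14 columns → grid now 98
[2] z-view keeps 22 columns → grid now 39
[3] x-view keeps 24 columns → grid now 21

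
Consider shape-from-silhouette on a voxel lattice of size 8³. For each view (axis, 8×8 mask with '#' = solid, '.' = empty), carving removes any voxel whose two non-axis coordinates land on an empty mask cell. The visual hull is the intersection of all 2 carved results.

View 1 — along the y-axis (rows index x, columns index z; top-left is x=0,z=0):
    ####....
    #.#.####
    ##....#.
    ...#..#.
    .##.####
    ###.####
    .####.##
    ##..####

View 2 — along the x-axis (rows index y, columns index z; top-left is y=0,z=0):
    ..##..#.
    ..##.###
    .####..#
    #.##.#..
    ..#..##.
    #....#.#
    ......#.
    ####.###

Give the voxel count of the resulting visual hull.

initial block: 8^3 = 512
step 1: project along y, AND mask (40/64) → |grid| = 320
step 2: project along x, AND mask (31/64) → |grid| = 152

remaining voxels: 152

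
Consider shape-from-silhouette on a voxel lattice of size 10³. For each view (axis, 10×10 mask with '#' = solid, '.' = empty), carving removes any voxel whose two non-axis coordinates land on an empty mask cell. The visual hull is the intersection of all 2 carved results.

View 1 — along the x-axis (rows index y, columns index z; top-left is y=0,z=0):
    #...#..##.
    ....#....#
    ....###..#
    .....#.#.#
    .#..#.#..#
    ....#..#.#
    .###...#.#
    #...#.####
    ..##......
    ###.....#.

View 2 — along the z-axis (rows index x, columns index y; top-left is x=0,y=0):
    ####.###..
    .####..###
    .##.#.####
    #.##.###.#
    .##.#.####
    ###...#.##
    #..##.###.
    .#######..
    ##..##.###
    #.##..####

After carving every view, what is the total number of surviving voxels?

initial block: 10^3 = 1000
V1 x: intersect with YZ mask (37 set) -- 370 left
V2 z: intersect with XY mask (68 set) -- 260 left

voxel count = 260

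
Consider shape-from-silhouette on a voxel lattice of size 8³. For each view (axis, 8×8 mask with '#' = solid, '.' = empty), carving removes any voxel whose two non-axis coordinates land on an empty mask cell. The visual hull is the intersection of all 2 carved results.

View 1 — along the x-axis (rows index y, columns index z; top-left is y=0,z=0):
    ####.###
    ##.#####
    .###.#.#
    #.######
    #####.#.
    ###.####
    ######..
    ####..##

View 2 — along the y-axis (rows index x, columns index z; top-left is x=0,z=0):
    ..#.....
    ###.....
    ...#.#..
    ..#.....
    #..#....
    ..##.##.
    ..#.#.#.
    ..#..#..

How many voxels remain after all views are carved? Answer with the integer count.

|visual hull| = 119

full grid |V| = 512
after view 1 [x-axis, 51 of 64 cells solid] → remaining = 408
after view 2 [y-axis, 18 of 64 cells solid] → remaining = 119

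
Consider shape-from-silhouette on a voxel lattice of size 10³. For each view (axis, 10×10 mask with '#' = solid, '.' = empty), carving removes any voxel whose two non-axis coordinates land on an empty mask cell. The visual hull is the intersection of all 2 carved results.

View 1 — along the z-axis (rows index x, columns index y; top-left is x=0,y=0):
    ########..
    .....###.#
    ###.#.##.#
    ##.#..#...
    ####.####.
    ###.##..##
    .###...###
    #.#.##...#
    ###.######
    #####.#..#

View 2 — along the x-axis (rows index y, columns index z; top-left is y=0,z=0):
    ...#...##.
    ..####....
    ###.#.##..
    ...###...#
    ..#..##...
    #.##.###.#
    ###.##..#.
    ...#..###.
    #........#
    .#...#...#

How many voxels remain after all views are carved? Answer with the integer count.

full grid |V| = 1000
step 1: project along z, AND mask (65/100) → |grid| = 650
step 2: project along x, AND mask (42/100) → |grid| = 279

remaining voxels: 279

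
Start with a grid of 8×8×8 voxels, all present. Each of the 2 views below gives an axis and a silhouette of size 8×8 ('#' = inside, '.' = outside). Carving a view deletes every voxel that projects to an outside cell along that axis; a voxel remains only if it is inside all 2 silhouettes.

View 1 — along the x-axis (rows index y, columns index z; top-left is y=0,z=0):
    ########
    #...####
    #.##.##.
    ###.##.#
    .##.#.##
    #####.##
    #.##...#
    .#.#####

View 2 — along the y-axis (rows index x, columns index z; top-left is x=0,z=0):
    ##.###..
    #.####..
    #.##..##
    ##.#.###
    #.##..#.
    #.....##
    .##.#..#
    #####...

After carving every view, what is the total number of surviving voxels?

before carving: 512 voxels (8×8×8)
carve view 1 (along x, YZ-mask fill 46/64): 368 voxels remain
carve view 2 (along y, XZ-mask fill 37/64): 213 voxels remain

remaining voxels: 213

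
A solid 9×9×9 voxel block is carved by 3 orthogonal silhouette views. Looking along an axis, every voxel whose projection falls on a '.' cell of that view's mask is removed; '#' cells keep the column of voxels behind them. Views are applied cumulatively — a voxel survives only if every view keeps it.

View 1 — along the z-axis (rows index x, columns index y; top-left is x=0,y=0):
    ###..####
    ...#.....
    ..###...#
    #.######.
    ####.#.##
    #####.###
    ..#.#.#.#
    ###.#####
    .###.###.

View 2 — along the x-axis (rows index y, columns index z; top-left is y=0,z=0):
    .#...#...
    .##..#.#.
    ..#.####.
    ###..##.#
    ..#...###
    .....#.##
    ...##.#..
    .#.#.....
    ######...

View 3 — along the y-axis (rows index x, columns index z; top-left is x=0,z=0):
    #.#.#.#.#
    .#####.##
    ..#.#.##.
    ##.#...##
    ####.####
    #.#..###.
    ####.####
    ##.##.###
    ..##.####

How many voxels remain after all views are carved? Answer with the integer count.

full grid |V| = 729
step 1: project along z, AND mask (52/81) → |grid| = 468
step 2: project along x, AND mask (35/81) → |grid| = 207
step 3: project along y, AND mask (55/81) → |grid| = 134

134 voxels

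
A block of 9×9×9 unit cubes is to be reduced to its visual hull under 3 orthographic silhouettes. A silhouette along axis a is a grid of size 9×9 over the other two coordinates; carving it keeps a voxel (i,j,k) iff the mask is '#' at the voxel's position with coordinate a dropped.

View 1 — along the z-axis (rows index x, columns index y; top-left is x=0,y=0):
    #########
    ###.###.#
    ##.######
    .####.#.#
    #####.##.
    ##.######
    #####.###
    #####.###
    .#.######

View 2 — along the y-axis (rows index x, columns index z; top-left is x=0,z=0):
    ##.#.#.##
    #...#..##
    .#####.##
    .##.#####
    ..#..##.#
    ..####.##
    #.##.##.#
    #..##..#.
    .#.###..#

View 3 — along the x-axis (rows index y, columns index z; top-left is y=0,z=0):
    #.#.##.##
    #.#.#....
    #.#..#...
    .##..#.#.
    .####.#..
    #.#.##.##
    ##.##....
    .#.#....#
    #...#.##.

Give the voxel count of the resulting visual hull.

173 voxels

start: 9×9×9 = 729 voxels
[1] z-view keeps 68 columns → grid now 612
[2] y-view keeps 49 columns → grid now 371
[3] x-view keeps 38 columns → grid now 173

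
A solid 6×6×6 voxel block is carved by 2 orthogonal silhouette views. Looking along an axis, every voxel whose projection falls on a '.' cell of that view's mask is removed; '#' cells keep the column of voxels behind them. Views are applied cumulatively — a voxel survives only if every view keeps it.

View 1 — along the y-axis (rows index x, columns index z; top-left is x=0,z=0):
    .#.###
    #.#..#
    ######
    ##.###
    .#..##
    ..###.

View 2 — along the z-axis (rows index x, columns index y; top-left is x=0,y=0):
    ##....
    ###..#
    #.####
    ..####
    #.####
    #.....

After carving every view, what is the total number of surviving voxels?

full grid |V| = 216
carve view 1 (along y, XZ-mask fill 24/36): 144 voxels remain
carve view 2 (along z, XY-mask fill 21/36): 88 voxels remain

remaining voxels: 88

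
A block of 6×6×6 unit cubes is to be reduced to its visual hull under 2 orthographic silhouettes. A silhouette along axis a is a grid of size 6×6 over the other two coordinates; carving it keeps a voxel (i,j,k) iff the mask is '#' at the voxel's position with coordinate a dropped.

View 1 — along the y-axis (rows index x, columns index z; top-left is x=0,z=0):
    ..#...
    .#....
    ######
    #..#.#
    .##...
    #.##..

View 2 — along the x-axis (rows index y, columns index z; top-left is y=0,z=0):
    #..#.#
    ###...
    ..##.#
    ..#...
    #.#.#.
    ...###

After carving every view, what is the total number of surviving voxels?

full grid |V| = 216
[1] y-view keeps 16 columns → grid now 96
[2] x-view keeps 16 columns → grid now 45

|visual hull| = 45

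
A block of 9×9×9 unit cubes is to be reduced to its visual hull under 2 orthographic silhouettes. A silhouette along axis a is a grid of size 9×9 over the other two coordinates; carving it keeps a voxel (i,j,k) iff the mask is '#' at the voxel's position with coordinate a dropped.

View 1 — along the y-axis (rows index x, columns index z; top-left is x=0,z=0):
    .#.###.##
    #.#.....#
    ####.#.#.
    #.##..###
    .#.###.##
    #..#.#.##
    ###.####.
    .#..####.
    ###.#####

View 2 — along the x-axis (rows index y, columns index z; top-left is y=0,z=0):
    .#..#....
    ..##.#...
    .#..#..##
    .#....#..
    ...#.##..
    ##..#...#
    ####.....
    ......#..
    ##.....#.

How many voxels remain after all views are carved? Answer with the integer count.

start: 9×9×9 = 729 voxels
  1. axis=1 (XZ plane), |mask|=52  ⇒  voxels=468
  2. axis=0 (YZ plane), |mask|=26  ⇒  voxels=148

voxel count = 148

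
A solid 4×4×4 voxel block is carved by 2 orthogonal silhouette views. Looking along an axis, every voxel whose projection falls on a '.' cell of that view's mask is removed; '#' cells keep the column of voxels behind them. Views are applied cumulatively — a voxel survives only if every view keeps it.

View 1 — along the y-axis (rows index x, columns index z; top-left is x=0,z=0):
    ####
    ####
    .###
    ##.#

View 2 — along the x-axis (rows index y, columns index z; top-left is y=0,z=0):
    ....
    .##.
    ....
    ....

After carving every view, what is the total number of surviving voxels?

voxel count = 7

before carving: 64 voxels (4×4×4)
after view 1 [y-axis, 14 of 16 cells solid] → remaining = 56
after view 2 [x-axis, 2 of 16 cells solid] → remaining = 7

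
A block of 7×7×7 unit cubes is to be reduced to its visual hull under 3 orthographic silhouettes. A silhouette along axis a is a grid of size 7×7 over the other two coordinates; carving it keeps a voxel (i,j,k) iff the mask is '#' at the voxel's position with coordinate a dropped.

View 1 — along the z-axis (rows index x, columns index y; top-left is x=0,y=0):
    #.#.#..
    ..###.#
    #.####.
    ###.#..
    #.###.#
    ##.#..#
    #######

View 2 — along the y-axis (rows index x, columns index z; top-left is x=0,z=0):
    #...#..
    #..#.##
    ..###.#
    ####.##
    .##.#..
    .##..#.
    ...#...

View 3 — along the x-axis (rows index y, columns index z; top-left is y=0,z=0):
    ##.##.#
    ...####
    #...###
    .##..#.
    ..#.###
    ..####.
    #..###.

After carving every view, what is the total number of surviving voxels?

|visual hull| = 57

before carving: 343 voxels (7×7×7)
  1. axis=2 (XY plane), |mask|=32  ⇒  voxels=224
  2. axis=1 (XZ plane), |mask|=23  ⇒  voxels=100
  3. axis=0 (YZ plane), |mask|=28  ⇒  voxels=57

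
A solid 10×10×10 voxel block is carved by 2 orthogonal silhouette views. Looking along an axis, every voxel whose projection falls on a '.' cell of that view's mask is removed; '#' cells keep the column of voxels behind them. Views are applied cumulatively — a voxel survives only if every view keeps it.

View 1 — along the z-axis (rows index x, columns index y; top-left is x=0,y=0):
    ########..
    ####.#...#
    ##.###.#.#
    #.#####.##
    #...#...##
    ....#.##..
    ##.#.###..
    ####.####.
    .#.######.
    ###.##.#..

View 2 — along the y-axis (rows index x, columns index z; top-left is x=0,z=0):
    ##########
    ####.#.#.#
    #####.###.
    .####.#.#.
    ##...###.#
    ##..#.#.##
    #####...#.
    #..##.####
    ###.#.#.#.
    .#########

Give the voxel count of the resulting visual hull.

456 voxels

full grid |V| = 1000
[1] z-view keeps 63 columns → grid now 630
[2] y-view keeps 71 columns → grid now 456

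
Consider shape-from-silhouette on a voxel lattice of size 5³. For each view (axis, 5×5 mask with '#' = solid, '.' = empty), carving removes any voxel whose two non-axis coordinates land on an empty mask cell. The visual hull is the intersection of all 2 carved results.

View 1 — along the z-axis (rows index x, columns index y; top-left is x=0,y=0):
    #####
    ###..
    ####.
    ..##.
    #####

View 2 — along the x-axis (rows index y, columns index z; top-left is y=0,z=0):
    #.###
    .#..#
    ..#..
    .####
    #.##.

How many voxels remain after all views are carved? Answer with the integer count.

51 voxels

start: 5×5×5 = 125 voxels
  1. axis=2 (XY plane), |mask|=19  ⇒  voxels=95
  2. axis=0 (YZ plane), |mask|=14  ⇒  voxels=51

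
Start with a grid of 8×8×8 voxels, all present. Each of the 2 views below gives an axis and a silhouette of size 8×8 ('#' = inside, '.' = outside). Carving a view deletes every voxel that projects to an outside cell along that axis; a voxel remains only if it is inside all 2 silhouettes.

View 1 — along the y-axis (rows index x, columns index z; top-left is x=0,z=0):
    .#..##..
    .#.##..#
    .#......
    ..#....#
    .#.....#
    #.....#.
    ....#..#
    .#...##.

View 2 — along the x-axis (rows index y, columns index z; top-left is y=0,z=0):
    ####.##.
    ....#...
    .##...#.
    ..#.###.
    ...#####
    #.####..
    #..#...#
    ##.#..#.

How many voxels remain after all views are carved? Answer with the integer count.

before carving: 512 voxels (8×8×8)
carve view 1 (along y, XZ-mask fill 19/64): 152 voxels remain
carve view 2 (along x, YZ-mask fill 31/64): 66 voxels remain

remaining voxels: 66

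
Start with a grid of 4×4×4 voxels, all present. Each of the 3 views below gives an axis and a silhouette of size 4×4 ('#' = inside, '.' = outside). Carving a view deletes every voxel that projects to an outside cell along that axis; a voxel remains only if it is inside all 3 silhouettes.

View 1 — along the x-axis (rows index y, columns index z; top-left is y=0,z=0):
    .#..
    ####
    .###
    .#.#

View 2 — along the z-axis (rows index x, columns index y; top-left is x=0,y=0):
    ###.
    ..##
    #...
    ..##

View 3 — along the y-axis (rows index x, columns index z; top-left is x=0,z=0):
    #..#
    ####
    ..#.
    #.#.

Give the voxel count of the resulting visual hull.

before carving: 64 voxels (4×4×4)
[1] x-view keeps 10 columns → grid now 40
[2] z-view keeps 8 columns → grid now 19
[3] y-view keeps 9 columns → grid now 9

9 voxels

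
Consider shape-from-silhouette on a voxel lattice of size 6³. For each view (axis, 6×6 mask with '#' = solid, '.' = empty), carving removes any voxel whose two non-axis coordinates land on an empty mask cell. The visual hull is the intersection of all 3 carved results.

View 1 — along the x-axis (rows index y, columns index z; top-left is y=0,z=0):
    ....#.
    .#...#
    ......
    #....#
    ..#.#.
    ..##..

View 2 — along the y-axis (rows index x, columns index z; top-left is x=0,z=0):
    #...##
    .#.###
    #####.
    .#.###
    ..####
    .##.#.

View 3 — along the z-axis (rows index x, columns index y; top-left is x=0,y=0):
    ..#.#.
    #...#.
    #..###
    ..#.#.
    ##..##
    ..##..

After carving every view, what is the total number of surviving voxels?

initial block: 6^3 = 216
step 1: project along x, AND mask (9/36) → |grid| = 54
step 2: project along y, AND mask (23/36) → |grid| = 36
step 3: project along z, AND mask (16/36) → |grid| = 16

16 voxels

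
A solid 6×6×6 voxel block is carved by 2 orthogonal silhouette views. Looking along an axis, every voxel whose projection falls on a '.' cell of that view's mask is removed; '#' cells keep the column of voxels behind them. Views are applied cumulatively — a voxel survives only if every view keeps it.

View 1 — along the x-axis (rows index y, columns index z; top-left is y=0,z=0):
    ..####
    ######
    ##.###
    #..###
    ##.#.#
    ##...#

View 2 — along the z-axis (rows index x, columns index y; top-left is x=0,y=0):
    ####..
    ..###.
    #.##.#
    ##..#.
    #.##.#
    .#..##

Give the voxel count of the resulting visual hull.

initial block: 6^3 = 216
step 1: project along x, AND mask (26/36) → |grid| = 156
step 2: project along z, AND mask (21/36) → |grid| = 91

remaining voxels: 91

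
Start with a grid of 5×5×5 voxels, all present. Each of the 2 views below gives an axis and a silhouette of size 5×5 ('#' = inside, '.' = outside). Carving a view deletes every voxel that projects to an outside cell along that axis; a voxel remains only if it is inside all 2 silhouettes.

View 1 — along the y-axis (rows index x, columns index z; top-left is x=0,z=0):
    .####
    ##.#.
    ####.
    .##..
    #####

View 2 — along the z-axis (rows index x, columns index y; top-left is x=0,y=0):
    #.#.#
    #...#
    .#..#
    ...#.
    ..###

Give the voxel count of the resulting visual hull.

initial block: 5^3 = 125
after view 1 [y-axis, 18 of 25 cells solid] → remaining = 90
after view 2 [z-axis, 11 of 25 cells solid] → remaining = 43

voxel count = 43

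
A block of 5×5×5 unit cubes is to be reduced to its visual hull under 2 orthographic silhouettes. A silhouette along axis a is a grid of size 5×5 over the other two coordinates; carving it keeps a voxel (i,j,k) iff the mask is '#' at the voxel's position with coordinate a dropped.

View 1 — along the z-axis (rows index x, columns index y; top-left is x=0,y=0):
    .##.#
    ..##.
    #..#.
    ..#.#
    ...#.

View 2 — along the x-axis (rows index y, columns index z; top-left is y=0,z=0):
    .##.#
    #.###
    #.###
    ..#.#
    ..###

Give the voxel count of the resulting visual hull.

initial block: 5^3 = 125
  1. axis=2 (XY plane), |mask|=10  ⇒  voxels=50
  2. axis=0 (YZ plane), |mask|=16  ⇒  voxels=31

voxel count = 31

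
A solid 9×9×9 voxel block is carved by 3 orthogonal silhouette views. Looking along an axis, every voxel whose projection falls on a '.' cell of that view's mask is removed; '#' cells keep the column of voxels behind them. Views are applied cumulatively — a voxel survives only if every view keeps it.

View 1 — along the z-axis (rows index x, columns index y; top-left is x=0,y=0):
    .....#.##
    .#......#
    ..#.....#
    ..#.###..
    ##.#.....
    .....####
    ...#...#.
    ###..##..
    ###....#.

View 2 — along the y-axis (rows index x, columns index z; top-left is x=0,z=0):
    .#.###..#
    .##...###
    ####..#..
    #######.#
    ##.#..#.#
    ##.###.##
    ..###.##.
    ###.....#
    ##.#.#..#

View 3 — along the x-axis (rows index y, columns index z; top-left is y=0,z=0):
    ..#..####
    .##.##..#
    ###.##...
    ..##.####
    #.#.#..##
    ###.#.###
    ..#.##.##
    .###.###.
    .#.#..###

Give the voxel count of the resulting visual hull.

start: 9×9×9 = 729 voxels
  1. axis=2 (XY plane), |mask|=29  ⇒  voxels=261
  2. axis=1 (XZ plane), |mask|=49  ⇒  voxels=160
  3. axis=0 (YZ plane), |mask|=49  ⇒  voxels=98

remaining voxels: 98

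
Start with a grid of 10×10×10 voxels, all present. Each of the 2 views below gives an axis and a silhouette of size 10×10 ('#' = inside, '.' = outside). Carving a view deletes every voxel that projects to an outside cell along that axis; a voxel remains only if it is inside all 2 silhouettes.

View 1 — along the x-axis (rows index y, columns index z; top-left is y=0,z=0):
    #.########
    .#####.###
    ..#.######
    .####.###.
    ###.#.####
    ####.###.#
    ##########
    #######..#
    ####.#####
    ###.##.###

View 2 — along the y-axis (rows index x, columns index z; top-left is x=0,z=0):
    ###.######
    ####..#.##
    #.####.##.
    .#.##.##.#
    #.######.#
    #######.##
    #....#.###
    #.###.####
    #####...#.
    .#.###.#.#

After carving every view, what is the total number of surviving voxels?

|visual hull| = 581

full grid |V| = 1000
carve view 1 (along x, YZ-mask fill 82/100): 820 voxels remain
carve view 2 (along y, XZ-mask fill 71/100): 581 voxels remain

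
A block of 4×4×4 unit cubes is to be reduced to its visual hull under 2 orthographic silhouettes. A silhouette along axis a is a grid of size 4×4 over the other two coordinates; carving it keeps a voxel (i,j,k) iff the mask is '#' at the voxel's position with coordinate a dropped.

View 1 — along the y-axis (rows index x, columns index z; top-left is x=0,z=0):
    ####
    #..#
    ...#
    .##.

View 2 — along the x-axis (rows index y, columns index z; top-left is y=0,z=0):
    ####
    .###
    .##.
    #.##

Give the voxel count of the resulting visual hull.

27 voxels

full grid |V| = 64
carve view 1 (along y, XZ-mask fill 9/16): 36 voxels remain
carve view 2 (along x, YZ-mask fill 12/16): 27 voxels remain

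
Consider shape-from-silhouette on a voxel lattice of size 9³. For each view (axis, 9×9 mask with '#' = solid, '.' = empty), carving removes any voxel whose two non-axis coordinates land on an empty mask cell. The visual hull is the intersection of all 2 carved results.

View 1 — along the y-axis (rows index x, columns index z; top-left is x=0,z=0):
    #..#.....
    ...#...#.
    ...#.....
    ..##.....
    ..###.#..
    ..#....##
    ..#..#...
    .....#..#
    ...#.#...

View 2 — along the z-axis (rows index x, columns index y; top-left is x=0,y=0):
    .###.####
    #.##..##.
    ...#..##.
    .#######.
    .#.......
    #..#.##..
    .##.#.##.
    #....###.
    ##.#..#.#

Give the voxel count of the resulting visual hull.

initial block: 9^3 = 729
V1 y: intersect with XZ mask (20 set) -- 180 left
V2 z: intersect with XY mask (41 set) -- 85 left

remaining voxels: 85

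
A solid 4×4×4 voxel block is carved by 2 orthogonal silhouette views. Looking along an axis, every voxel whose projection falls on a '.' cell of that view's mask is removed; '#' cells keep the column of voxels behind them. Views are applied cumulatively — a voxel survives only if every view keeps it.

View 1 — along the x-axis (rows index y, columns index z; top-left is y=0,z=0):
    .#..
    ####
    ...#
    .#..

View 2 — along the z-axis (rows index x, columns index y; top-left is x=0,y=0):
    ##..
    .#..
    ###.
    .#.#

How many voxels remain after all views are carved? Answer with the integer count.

initial block: 4^3 = 64
carve view 1 (along x, YZ-mask fill 7/16): 28 voxels remain
carve view 2 (along z, XY-mask fill 8/16): 20 voxels remain

|visual hull| = 20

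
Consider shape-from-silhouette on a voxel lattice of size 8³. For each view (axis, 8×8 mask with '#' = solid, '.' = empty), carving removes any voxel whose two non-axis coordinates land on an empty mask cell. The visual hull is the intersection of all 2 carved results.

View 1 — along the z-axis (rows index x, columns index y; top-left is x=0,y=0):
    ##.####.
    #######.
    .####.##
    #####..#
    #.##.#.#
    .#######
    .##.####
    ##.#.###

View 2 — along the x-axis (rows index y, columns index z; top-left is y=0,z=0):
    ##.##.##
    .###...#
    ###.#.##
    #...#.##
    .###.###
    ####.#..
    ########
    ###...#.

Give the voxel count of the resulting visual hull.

before carving: 512 voxels (8×8×8)
V1 z: intersect with XY mask (49 set) -- 392 left
V2 x: intersect with YZ mask (43 set) -- 260 left

260 voxels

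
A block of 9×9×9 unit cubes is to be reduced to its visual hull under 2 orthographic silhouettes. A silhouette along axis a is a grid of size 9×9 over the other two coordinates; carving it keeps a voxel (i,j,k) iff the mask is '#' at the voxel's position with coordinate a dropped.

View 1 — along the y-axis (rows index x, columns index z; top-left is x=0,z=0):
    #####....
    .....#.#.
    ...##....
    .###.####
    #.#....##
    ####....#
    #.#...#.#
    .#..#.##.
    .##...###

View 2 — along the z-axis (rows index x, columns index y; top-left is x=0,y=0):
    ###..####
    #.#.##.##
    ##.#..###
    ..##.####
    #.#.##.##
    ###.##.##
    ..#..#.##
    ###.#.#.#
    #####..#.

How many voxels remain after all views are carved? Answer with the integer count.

start: 9×9×9 = 729 voxels
  1. axis=1 (XZ plane), |mask|=38  ⇒  voxels=342
  2. axis=2 (XY plane), |mask|=54  ⇒  voxels=230

remaining voxels: 230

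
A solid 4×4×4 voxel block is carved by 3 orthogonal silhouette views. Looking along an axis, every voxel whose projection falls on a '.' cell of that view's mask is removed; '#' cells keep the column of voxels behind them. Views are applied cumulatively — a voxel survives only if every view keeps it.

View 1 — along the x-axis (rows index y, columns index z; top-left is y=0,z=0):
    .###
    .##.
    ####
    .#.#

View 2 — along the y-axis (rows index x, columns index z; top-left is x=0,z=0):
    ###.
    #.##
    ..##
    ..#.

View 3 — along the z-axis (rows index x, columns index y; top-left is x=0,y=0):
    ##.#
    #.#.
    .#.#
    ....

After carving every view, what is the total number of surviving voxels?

before carving: 64 voxels (4×4×4)
carve view 1 (along x, YZ-mask fill 11/16): 44 voxels remain
carve view 2 (along y, XZ-mask fill 9/16): 24 voxels remain
carve view 3 (along z, XY-mask fill 7/16): 12 voxels remain

|visual hull| = 12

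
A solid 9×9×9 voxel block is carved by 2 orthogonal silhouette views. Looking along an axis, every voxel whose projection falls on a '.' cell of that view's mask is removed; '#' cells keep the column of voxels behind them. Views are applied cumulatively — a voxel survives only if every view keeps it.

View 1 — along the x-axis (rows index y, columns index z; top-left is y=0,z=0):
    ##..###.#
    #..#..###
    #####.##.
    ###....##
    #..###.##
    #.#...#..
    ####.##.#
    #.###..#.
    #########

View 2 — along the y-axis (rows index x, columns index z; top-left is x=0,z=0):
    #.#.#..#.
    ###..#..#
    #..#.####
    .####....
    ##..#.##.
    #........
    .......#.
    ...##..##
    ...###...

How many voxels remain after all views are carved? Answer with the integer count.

before carving: 729 voxels (9×9×9)
step 1: project along x, AND mask (53/81) → |grid| = 477
step 2: project along y, AND mask (33/81) → |grid| = 199

voxel count = 199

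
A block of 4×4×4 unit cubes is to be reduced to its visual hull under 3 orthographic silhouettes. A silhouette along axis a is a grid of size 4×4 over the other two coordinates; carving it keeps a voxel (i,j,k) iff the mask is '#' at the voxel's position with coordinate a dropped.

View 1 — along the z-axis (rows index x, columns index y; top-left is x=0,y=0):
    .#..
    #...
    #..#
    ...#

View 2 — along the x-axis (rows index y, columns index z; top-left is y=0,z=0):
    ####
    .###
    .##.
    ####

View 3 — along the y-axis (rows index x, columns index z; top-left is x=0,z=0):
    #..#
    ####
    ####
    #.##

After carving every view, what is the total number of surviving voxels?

start: 4×4×4 = 64 voxels
  1. axis=2 (XY plane), |mask|=5  ⇒  voxels=20
  2. axis=0 (YZ plane), |mask|=13  ⇒  voxels=19
  3. axis=1 (XZ plane), |mask|=13  ⇒  voxels=16

remaining voxels: 16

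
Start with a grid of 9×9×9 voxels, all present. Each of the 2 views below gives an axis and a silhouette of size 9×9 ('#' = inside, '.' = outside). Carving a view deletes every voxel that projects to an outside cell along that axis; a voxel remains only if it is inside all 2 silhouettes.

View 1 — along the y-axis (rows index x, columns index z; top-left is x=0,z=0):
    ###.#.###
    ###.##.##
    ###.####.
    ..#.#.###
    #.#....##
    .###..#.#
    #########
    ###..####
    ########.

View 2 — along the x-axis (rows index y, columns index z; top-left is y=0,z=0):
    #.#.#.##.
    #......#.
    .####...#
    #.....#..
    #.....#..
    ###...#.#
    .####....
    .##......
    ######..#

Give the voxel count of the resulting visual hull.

initial block: 9^3 = 729
[1] y-view keeps 59 columns → grid now 531
[2] x-view keeps 34 columns → grid now 234

234 voxels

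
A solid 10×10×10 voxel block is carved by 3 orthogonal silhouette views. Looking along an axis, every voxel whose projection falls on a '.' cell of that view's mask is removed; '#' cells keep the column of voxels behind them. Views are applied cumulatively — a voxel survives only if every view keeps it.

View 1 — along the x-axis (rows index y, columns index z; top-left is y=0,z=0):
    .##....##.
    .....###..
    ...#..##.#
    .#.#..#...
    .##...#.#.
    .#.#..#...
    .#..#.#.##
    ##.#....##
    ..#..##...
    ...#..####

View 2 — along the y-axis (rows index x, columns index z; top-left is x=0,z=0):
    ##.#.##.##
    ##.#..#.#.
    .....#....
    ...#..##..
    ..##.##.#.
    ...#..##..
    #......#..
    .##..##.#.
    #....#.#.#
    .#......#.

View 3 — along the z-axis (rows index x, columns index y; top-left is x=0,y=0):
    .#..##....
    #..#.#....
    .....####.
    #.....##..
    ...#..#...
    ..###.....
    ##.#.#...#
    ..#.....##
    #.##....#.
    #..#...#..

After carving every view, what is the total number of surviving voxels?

start: 10×10×10 = 1000 voxels
step 1: project along x, AND mask (39/100) → |grid| = 390
step 2: project along y, AND mask (37/100) → |grid| = 166
step 3: project along z, AND mask (33/100) → |grid| = 48

|visual hull| = 48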